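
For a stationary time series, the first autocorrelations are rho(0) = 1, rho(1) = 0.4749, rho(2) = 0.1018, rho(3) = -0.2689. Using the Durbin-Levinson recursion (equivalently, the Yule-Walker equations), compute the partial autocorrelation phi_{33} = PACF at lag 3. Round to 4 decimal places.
\phi_{33} = -0.3301

The PACF at lag k is phi_{kk}, the last component of the solution
to the Yule-Walker system G_k phi = r_k where
  (G_k)_{ij} = rho(|i - j|), (r_k)_i = rho(i), i,j = 1..k.
Equivalently, Durbin-Levinson gives phi_{kk} iteratively:
  phi_{11} = rho(1)
  phi_{kk} = [rho(k) - sum_{j=1..k-1} phi_{k-1,j} rho(k-j)]
            / [1 - sum_{j=1..k-1} phi_{k-1,j} rho(j)],
  phi_{k,j} = phi_{k-1,j} - phi_{kk} phi_{k-1,k-j},  j = 1..k-1.
Step k = 1:
  phi_11 = rho(1) = 0.4749.
Step k = 2:
  phi_22 = [rho(2) - phi_11 rho(1)] / [1 - phi_11 rho(1)] = [0.1018 - (0.4749)(0.4749)] / [1 - (0.4749)(0.4749)]
         = -0.12373001 / 0.77446999 = -0.159761.
  Update: phi_21 = phi_11 - phi_22 phi_11 = 0.4749 - (-0.159761)(0.4749) = 0.55077.
Step k = 3:
  phi_33 = [rho(3) - phi_21 rho(2) - phi_22 rho(1)] / [1 - phi_21 rho(1) - phi_22 rho(2)]
    numerator   = -0.2689 - (0.55077)(0.1018) - (-0.159761)(0.4749) = -0.24909799
    denominator = 1 - (0.55077)(0.4749) - (-0.159761)(0.1018) = 0.75470277
  phi_33 = -0.24909799 / 0.75470277 = -0.3301.
Therefore phi_{33} = -0.3301.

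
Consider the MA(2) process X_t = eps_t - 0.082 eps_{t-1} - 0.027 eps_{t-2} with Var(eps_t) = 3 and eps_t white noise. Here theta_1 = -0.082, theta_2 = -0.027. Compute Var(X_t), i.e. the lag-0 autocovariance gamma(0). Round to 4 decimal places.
\gamma(0) = 3.0224

For an MA(q) process X_t = eps_t + sum_i theta_i eps_{t-i} with
Var(eps_t) = sigma^2, the variance is
  gamma(0) = sigma^2 * (1 + sum_i theta_i^2).
  sum_i theta_i^2 = (-0.082)^2 + (-0.027)^2 = 0.006724 + 0.000729 = 0.007453.
  gamma(0) = 3 * (1 + 0.007453) = 3 * 1.007453 = 3.022359, which rounds to 3.0224.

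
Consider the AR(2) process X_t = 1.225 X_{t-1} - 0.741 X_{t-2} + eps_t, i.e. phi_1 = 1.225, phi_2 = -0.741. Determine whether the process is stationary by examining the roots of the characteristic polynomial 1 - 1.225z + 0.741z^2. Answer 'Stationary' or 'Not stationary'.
\text{Stationary}

The AR(p) characteristic polynomial is P(z) = 1 - 1.225z + 0.741z^2.
Stationarity requires all roots to lie outside the unit circle, i.e. |z| > 1 for every root.
Set 1 + (-1.225) z + (0.741) z^2 = 0, i.e. a z^2 + b z + c = 0 with a = 0.741, b = -1.225, c = 1.
Discriminant D = b^2 - 4ac = (-1.225)^2 - 4*(0.741)*1 = 1.500625 - (2.964) = -1.463375.
D < 0, so the roots are the complex-conjugate pair z = (-b +/- i sqrt(-D)) / (2a) = 0.8266 +/- 0.8163i.
For a conjugate pair |z|^2 = z * conj(z) = (product of roots) = c/a = 1/(0.741) = 1.349528, so |z| = sqrt(1.349528) = 1.1617 for both roots.
Moduli of all roots: 1.1617, 1.1617.
All moduli strictly greater than 1? Yes.
Verdict: Stationary.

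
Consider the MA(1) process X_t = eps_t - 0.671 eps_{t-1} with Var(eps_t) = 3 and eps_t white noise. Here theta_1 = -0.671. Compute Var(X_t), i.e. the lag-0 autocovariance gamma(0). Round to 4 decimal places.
\gamma(0) = 4.3507

For an MA(q) process X_t = eps_t + sum_i theta_i eps_{t-i} with
Var(eps_t) = sigma^2, the variance is
  gamma(0) = sigma^2 * (1 + sum_i theta_i^2).
  sum_i theta_i^2 = (-0.671)^2 = 0.450241.
  gamma(0) = 3 * (1 + 0.450241) = 3 * 1.450241 = 4.350723, which rounds to 4.3507.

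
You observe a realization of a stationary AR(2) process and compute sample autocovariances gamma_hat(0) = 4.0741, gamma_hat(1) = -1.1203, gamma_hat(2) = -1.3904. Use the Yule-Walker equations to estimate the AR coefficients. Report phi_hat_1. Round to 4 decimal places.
\hat\phi_{1} = -0.3990

The Yule-Walker equations for an AR(p) process read, in matrix form,
  Gamma_p phi = r_p,   with   (Gamma_p)_{ij} = gamma(|i - j|),
                       (r_p)_i = gamma(i),   i,j = 1..p.
Substitute the sample gammas (Toeplitz matrix and right-hand side of size 2):
  Gamma_p = [[4.0741, -1.1203], [-1.1203, 4.0741]]
  r_p     = [-1.1203, -1.3904]
Written out:
  4.0741 phi_1 - 1.1203 phi_2 = -1.1203
  -1.1203 phi_1 + 4.0741 phi_2 = -1.3904
Solve by Cramer's rule:
  det = gamma(0)^2 - gamma(1)^2 = (4.0741)^2 - (-1.1203)^2 = 16.59829081 - 1.25507209 = 15.34321872
  phi_hat_1 = [gamma(1) gamma(0) - gamma(1) gamma(2)] / det = [(-1.1203)(4.0741) - (-1.1203)(-1.3904)] / 15.34321872 = -6.12187935 / 15.34321872 = -0.399
  phi_hat_2 = [gamma(0) gamma(2) - gamma(1)^2] / det = [(4.0741)(-1.3904) - (-1.1203)^2] / 15.34321872 = -6.91970073 / 15.34321872 = -0.451
So phi_hat = [-0.3990, -0.4510].
Therefore phi_hat_1 = -0.3990.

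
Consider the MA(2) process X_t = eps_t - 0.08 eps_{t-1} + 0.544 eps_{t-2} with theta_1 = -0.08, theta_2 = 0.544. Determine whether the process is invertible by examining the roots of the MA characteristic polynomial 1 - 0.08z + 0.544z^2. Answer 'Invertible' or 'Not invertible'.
\text{Invertible}

The MA(q) characteristic polynomial is P(z) = 1 - 0.08z + 0.544z^2.
Invertibility requires all roots to lie outside the unit circle, i.e. |z| > 1 for every root.
Set 1 + (-0.08) z + (0.544) z^2 = 0, i.e. a z^2 + b z + c = 0 with a = 0.544, b = -0.08, c = 1.
Discriminant D = b^2 - 4ac = (-0.08)^2 - 4*(0.544)*1 = 0.0064 - (2.176) = -2.1696.
D < 0, so the roots are the complex-conjugate pair z = (-b +/- i sqrt(-D)) / (2a) = 0.0735 +/- 1.3538i.
For a conjugate pair |z|^2 = z * conj(z) = (product of roots) = c/a = 1/(0.544) = 1.838235, so |z| = sqrt(1.838235) = 1.3558 for both roots.
Moduli of all roots: 1.3558, 1.3558.
All moduli strictly greater than 1? Yes.
Verdict: Invertible.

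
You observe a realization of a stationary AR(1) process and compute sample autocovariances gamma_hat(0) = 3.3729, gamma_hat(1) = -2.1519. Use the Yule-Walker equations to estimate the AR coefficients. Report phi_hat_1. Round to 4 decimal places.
\hat\phi_{1} = -0.6380

The Yule-Walker equations for an AR(p) process read, in matrix form,
  Gamma_p phi = r_p,   with   (Gamma_p)_{ij} = gamma(|i - j|),
                       (r_p)_i = gamma(i),   i,j = 1..p.
Substitute the sample gammas (Toeplitz matrix and right-hand side of size 1):
  Gamma_p = [[3.3729]]
  r_p     = [-2.1519]
With p = 1 this is the single equation gamma(0) phi_1 = gamma(1):
  phi_hat_1 = gamma(1) / gamma(0) = -2.1519 / 3.3729 = -0.6380.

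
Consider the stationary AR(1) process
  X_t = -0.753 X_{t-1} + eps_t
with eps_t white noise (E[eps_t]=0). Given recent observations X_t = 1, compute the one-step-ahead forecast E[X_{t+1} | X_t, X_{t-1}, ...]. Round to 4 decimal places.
E[X_{t+1} \mid \mathcal F_t] = -0.7530

For an AR(p) model X_t = c + sum_i phi_i X_{t-i} + eps_t, the
one-step-ahead conditional mean is
  E[X_{t+1} | X_t, ...] = c + sum_i phi_i X_{t+1-i}.
Substitute known values:
  E[X_{t+1} | ...] = (-0.753) * (1)
                   = -0.7530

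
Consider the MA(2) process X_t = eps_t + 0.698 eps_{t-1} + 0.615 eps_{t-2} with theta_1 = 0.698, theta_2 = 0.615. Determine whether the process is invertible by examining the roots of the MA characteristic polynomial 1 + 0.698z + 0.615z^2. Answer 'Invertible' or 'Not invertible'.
\text{Invertible}

The MA(q) characteristic polynomial is P(z) = 1 + 0.698z + 0.615z^2.
Invertibility requires all roots to lie outside the unit circle, i.e. |z| > 1 for every root.
Set 1 + (0.698) z + (0.615) z^2 = 0, i.e. a z^2 + b z + c = 0 with a = 0.615, b = 0.698, c = 1.
Discriminant D = b^2 - 4ac = (0.698)^2 - 4*(0.615)*1 = 0.487204 - (2.46) = -1.972796.
D < 0, so the roots are the complex-conjugate pair z = (-b +/- i sqrt(-D)) / (2a) = -0.5675 +/- 1.1419i.
For a conjugate pair |z|^2 = z * conj(z) = (product of roots) = c/a = 1/(0.615) = 1.626016, so |z| = sqrt(1.626016) = 1.2752 for both roots.
Moduli of all roots: 1.2752, 1.2752.
All moduli strictly greater than 1? Yes.
Verdict: Invertible.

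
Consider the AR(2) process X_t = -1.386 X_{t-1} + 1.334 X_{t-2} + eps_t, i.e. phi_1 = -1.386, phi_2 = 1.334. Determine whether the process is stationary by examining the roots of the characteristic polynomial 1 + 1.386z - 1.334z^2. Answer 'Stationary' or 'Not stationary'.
\text{Not stationary}

The AR(p) characteristic polynomial is P(z) = 1 + 1.386z - 1.334z^2.
Stationarity requires all roots to lie outside the unit circle, i.e. |z| > 1 for every root.
Set 1 + (1.386) z + (-1.334) z^2 = 0, i.e. a z^2 + b z + c = 0 with a = -1.334, b = 1.386, c = 1.
Discriminant D = b^2 - 4ac = (1.386)^2 - 4*(-1.334)*1 = 1.920996 - (-5.336) = 7.256996.
D >= 0, so the roots are real: z = (-b +/- sqrt(D)) / (2a) = (-1.386 +/- 2.693881) / (-2.668).
  z_1 = (-1.386 + 2.693881) / (-2.668) = -0.4902,   |z_1| = 0.4902.
  z_2 = (-1.386 - 2.693881) / (-2.668) = 1.5292,   |z_2| = 1.5292.
Moduli of all roots: 0.4902, 1.5292.
All moduli strictly greater than 1? No.
Verdict: Not stationary.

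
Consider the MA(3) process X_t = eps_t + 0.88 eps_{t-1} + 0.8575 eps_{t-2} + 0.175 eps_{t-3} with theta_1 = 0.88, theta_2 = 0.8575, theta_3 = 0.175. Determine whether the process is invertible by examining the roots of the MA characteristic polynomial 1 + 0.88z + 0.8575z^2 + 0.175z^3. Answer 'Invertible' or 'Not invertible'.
\text{Invertible}

The MA(q) characteristic polynomial is P(z) = 1 + 0.88z + 0.8575z^2 + 0.175z^3.
Invertibility requires all roots to lie outside the unit circle, i.e. |z| > 1 for every root.
Degree 3: look for a simple real root z0 first, then factor out (1 - z/z0) and solve the remaining quadratic.
Testing z0 = -4: P(-4) = 1 + (0.88)(-4) + (0.8575)(-4)^2 + (0.175)(-4)^3
  = 1 + (-3.52) + (13.72) + (-11.2) = 0.  So z_0 = -4 is a root, |z_0| = 4.
Divide out the factor (1 + 0.25 z) = (1 - z/z0) (since 1/z0 = -0.25):
  P(z) = (1 + 0.25 z)(1 + (0.63) z + (0.7) z^2)
  [check: z-coef 0.63 - (-0.25) = 0.88; z^2-coef 0.7 - (-0.25)(0.63) = 0.8575; z^3-coef -(-0.25)(0.7) = 0.175.]
Remaining roots from the quadratic factor 1 + (0.63) z + (0.7) z^2:
  Set 1 + (0.63) z + (0.7) z^2 = 0, i.e. a z^2 + b z + c = 0 with a = 0.7, b = 0.63, c = 1.
  Discriminant D = b^2 - 4ac = (0.63)^2 - 4*(0.7)*1 = 0.3969 - (2.8) = -2.4031.
  D < 0, so the roots are the complex-conjugate pair z = (-b +/- i sqrt(-D)) / (2a) = -0.45 +/- 1.1073i.
  For a conjugate pair |z|^2 = z * conj(z) = (product of roots) = c/a = 1/(0.7) = 1.428571, so |z| = sqrt(1.428571) = 1.1952 for both roots.
Moduli of all roots: 4.0000, 1.1952, 1.1952.
All moduli strictly greater than 1? Yes.
Verdict: Invertible.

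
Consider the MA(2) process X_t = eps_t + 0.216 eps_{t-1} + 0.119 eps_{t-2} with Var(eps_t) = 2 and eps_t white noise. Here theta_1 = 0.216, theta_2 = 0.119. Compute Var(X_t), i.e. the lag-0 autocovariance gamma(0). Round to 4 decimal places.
\gamma(0) = 2.1216

For an MA(q) process X_t = eps_t + sum_i theta_i eps_{t-i} with
Var(eps_t) = sigma^2, the variance is
  gamma(0) = sigma^2 * (1 + sum_i theta_i^2).
  sum_i theta_i^2 = (0.216)^2 + (0.119)^2 = 0.046656 + 0.014161 = 0.060817.
  gamma(0) = 2 * (1 + 0.060817) = 2 * 1.060817 = 2.121634, which rounds to 2.1216.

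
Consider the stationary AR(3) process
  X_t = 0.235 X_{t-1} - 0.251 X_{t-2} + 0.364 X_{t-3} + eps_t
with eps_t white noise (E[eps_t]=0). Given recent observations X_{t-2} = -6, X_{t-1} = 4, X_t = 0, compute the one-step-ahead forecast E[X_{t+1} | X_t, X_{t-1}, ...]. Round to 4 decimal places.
E[X_{t+1} \mid \mathcal F_t] = -3.1880

For an AR(p) model X_t = c + sum_i phi_i X_{t-i} + eps_t, the
one-step-ahead conditional mean is
  E[X_{t+1} | X_t, ...] = c + sum_i phi_i X_{t+1-i}.
Substitute known values:
  E[X_{t+1} | ...] = (0.235) * (0) + (-0.251) * (4) + (0.364) * (-6)
                   = -3.1880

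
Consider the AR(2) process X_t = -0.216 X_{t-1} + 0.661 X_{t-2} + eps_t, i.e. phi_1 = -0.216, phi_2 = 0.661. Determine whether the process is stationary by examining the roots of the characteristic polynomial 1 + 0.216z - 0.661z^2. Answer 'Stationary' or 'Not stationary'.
\text{Stationary}

The AR(p) characteristic polynomial is P(z) = 1 + 0.216z - 0.661z^2.
Stationarity requires all roots to lie outside the unit circle, i.e. |z| > 1 for every root.
Set 1 + (0.216) z + (-0.661) z^2 = 0, i.e. a z^2 + b z + c = 0 with a = -0.661, b = 0.216, c = 1.
Discriminant D = b^2 - 4ac = (0.216)^2 - 4*(-0.661)*1 = 0.046656 - (-2.644) = 2.690656.
D >= 0, so the roots are real: z = (-b +/- sqrt(D)) / (2a) = (-0.216 +/- 1.640322) / (-1.322).
  z_1 = (-0.216 + 1.640322) / (-1.322) = -1.0774,   |z_1| = 1.0774.
  z_2 = (-0.216 - 1.640322) / (-1.322) = 1.4042,   |z_2| = 1.4042.
Moduli of all roots: 1.0774, 1.4042.
All moduli strictly greater than 1? Yes.
Verdict: Stationary.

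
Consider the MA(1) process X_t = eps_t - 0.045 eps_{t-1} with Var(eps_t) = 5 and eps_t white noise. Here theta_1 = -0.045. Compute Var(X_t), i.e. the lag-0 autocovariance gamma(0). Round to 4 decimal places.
\gamma(0) = 5.0101

For an MA(q) process X_t = eps_t + sum_i theta_i eps_{t-i} with
Var(eps_t) = sigma^2, the variance is
  gamma(0) = sigma^2 * (1 + sum_i theta_i^2).
  sum_i theta_i^2 = (-0.045)^2 = 0.002025.
  gamma(0) = 5 * (1 + 0.002025) = 5 * 1.002025 = 5.010125, which rounds to 5.0101.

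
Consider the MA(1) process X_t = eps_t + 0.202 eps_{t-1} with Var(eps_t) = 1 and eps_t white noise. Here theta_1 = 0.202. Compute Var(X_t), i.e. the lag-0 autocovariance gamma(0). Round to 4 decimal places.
\gamma(0) = 1.0408

For an MA(q) process X_t = eps_t + sum_i theta_i eps_{t-i} with
Var(eps_t) = sigma^2, the variance is
  gamma(0) = sigma^2 * (1 + sum_i theta_i^2).
  sum_i theta_i^2 = (0.202)^2 = 0.040804.
  gamma(0) = 1 * (1 + 0.040804) = 1 * 1.040804 = 1.040804, which rounds to 1.0408.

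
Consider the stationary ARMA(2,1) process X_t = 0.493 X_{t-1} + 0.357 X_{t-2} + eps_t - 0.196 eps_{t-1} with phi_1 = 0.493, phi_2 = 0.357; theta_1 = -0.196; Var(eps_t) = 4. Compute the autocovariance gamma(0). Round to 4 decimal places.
\gamma(0) = 8.2072

Multiply the model equation by X_{t-k} and take expectations. With theta_0 = psi_0 = 1 and psi_j the MA(infinity) weights, this gives
  gamma(k) - sum_i phi_i gamma(k-i) = c_k,
  c_k = sigma^2 * sum_{j=k..q} theta_j psi_{j-k}   (c_k = 0 for k > q),
using gamma(-m) = gamma(m).
psi-weights needed (psi_j = theta_j + sum_i phi_i psi_{j-i}):
  psi_1 = theta_1 + phi_1 = -0.196 + (0.493) = 0.297
Right-hand sides:
  c_0 = sigma^2 (1 + theta_1 psi_1) = 4 * (1 + (-0.196)(0.297)) = 4 * 0.941788 = 3.767152
  c_1 = sigma^2 theta_1 = 4 * (-0.196) = -0.784
  c_2 = 0
Equations for k = 0, 1, 2 (AR order 2, c_2 = 0):
  (E0) gamma(0) = phi_1 gamma(1) + phi_2 gamma(2) + c_0
  (E1) gamma(1) = phi_1 gamma(0) + phi_2 gamma(1) + c_1
  (E2) gamma(2) = phi_1 gamma(1) + phi_2 gamma(0)
From (E1): gamma(1) = A gamma(0) + B with
  A = phi_1 / (1 - phi_2) = 0.493 / 0.643 = 0.766719,   B = c_1 / (1 - phi_2) = -0.784 / 0.643 = -1.219285.
Insert (E2) into (E0): gamma(0) (1 - phi_2^2) = phi_1 (1 + phi_2) gamma(1) + c_0.
  phi_1 (1 + phi_2) = (0.493)(1.357) = 0.669001,   1 - phi_2^2 = 0.872551.
Replace gamma(1) by A gamma(0) + B and collect gamma(0):
  gamma(0) [0.872551 - (0.669001)(0.766719)] = (0.669001)(-1.219285) + 3.767152
  gamma(0) * 0.359616 = 2.951449
  gamma(0) = 2.951449 / 0.359616 = 8.207235.
Therefore gamma(0) = 8.2072 (to 4 decimal places).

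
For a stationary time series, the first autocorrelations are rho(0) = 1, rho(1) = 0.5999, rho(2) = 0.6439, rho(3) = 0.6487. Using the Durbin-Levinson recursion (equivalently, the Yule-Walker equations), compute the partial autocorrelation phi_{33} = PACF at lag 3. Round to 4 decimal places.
\phi_{33} = 0.3261

The PACF at lag k is phi_{kk}, the last component of the solution
to the Yule-Walker system G_k phi = r_k where
  (G_k)_{ij} = rho(|i - j|), (r_k)_i = rho(i), i,j = 1..k.
Equivalently, Durbin-Levinson gives phi_{kk} iteratively:
  phi_{11} = rho(1)
  phi_{kk} = [rho(k) - sum_{j=1..k-1} phi_{k-1,j} rho(k-j)]
            / [1 - sum_{j=1..k-1} phi_{k-1,j} rho(j)],
  phi_{k,j} = phi_{k-1,j} - phi_{kk} phi_{k-1,k-j},  j = 1..k-1.
Step k = 1:
  phi_11 = rho(1) = 0.5999.
Step k = 2:
  phi_22 = [rho(2) - phi_11 rho(1)] / [1 - phi_11 rho(1)] = [0.6439 - (0.5999)(0.5999)] / [1 - (0.5999)(0.5999)]
         = 0.28401999 / 0.64011999 = 0.443698.
  Update: phi_21 = phi_11 - phi_22 phi_11 = 0.5999 - (0.443698)(0.5999) = 0.333726.
Step k = 3:
  phi_33 = [rho(3) - phi_21 rho(2) - phi_22 rho(1)] / [1 - phi_21 rho(1) - phi_22 rho(2)]
    numerator   = 0.6487 - (0.333726)(0.6439) - (0.443698)(0.5999) = 0.16763967
    denominator = 1 - (0.333726)(0.5999) - (0.443698)(0.6439) = 0.51410087
  phi_33 = 0.16763967 / 0.51410087 = 0.3261.
Therefore phi_{33} = 0.3261.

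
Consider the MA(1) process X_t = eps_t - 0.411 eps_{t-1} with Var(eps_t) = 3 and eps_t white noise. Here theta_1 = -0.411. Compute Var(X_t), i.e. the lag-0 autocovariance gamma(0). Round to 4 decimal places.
\gamma(0) = 3.5068

For an MA(q) process X_t = eps_t + sum_i theta_i eps_{t-i} with
Var(eps_t) = sigma^2, the variance is
  gamma(0) = sigma^2 * (1 + sum_i theta_i^2).
  sum_i theta_i^2 = (-0.411)^2 = 0.168921.
  gamma(0) = 3 * (1 + 0.168921) = 3 * 1.168921 = 3.506763, which rounds to 3.5068.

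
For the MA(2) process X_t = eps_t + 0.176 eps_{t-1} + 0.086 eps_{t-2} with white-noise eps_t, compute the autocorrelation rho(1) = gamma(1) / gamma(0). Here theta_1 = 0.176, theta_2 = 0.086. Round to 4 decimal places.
\rho(1) = 0.1841

For an MA(q) process with theta_0 = 1, the autocovariance is
  gamma(k) = sigma^2 * sum_{i=0..q-k} theta_i * theta_{i+k},
and rho(k) = gamma(k) / gamma(0). Sigma^2 cancels.
  numerator   = (1)*(0.176) + (0.176)*(0.086) = 0.191136.
  denominator = (1)^2 + (0.176)^2 + (0.086)^2 = 1.038372.
  rho(1) = 0.191136 / 1.038372 = 0.1841.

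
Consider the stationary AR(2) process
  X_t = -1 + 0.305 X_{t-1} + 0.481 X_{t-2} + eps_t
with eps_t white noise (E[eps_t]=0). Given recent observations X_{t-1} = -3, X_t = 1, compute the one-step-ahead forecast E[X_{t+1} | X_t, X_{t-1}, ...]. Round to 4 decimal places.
E[X_{t+1} \mid \mathcal F_t] = -2.1380

For an AR(p) model X_t = c + sum_i phi_i X_{t-i} + eps_t, the
one-step-ahead conditional mean is
  E[X_{t+1} | X_t, ...] = c + sum_i phi_i X_{t+1-i}.
Substitute known values:
  E[X_{t+1} | ...] = -1 + (0.305) * (1) + (0.481) * (-3)
                   = -2.1380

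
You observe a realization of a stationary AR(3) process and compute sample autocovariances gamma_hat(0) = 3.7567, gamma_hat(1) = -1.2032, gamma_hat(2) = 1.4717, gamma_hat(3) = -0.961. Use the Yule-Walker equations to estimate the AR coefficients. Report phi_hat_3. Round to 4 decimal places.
\hat\phi_{3} = -0.0840

The Yule-Walker equations for an AR(p) process read, in matrix form,
  Gamma_p phi = r_p,   with   (Gamma_p)_{ij} = gamma(|i - j|),
                       (r_p)_i = gamma(i),   i,j = 1..p.
Substitute the sample gammas (Toeplitz matrix and right-hand side of size 3):
  Gamma_p = [[3.7567, -1.2032, 1.4717], [-1.2032, 3.7567, -1.2032], [1.4717, -1.2032, 3.7567]]
  r_p     = [-1.2032, 1.4717, -0.961]
Written out (R1..R3):
  (R1) 3.7567 phi_1 - 1.2032 phi_2 + 1.4717 phi_3 = -1.2032
  (R2) -1.2032 phi_1 + 3.7567 phi_2 - 1.2032 phi_3 = 1.4717
  (R3) 1.4717 phi_1 - 1.2032 phi_2 + 3.7567 phi_3 = -0.961
Gaussian elimination:
  R2 <- R2 - (-1.2032/3.7567) R1 = R2 - (-0.320281) R1:  3.371338 phi_2 - 0.731842 phi_3 = 1.086338
  R3 <- R3 - (1.4717/3.7567) R1 = R3 - (0.391753) R1:  -0.731842 phi_2 + 3.180157 phi_3 = -0.489642
  R3 <- R3 - (-0.731842/3.371338) R2 = R3 - (-0.217078) R2:  3.02129 phi_3 = -0.253823
Back-substitution:
  phi_hat_3 = -0.253823 / 3.02129 = -0.084011
  phi_hat_2 = (1.086338 - (-0.731842)(-0.084011)) / 3.371338 = 0.303991
  phi_hat_1 = (-1.2032 - (-1.2032)(0.303991) - (1.4717)(-0.084011)) / 3.7567 = -0.190007
So phi_hat = [-0.1900, 0.3040, -0.0840].
Therefore phi_hat_3 = -0.0840.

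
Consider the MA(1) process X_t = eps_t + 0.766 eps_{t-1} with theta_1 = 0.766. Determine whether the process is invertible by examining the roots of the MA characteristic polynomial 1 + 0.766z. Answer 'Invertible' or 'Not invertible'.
\text{Invertible}

The MA(q) characteristic polynomial is P(z) = 1 + 0.766z.
Invertibility requires all roots to lie outside the unit circle, i.e. |z| > 1 for every root.
This is linear in z: 1 + (0.766) z = 0  =>  z = -1/(0.766) = -1.305483,  |z| = 1.305483.
Moduli of all roots: 1.3055.
All moduli strictly greater than 1? Yes.
Verdict: Invertible.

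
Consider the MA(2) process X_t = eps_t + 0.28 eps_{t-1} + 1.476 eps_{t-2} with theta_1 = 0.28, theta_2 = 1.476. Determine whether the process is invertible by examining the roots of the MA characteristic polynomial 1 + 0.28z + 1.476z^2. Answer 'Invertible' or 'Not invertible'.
\text{Not invertible}

The MA(q) characteristic polynomial is P(z) = 1 + 0.28z + 1.476z^2.
Invertibility requires all roots to lie outside the unit circle, i.e. |z| > 1 for every root.
Set 1 + (0.28) z + (1.476) z^2 = 0, i.e. a z^2 + b z + c = 0 with a = 1.476, b = 0.28, c = 1.
Discriminant D = b^2 - 4ac = (0.28)^2 - 4*(1.476)*1 = 0.0784 - (5.904) = -5.8256.
D < 0, so the roots are the complex-conjugate pair z = (-b +/- i sqrt(-D)) / (2a) = -0.0949 +/- 0.8176i.
For a conjugate pair |z|^2 = z * conj(z) = (product of roots) = c/a = 1/(1.476) = 0.677507, so |z| = sqrt(0.677507) = 0.8231 for both roots.
Moduli of all roots: 0.8231, 0.8231.
All moduli strictly greater than 1? No.
Verdict: Not invertible.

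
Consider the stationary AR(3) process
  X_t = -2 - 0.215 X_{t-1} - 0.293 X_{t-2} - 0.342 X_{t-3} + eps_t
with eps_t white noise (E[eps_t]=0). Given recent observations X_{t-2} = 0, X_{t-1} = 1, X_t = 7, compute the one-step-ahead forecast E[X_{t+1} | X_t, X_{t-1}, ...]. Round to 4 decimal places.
E[X_{t+1} \mid \mathcal F_t] = -3.7980

For an AR(p) model X_t = c + sum_i phi_i X_{t-i} + eps_t, the
one-step-ahead conditional mean is
  E[X_{t+1} | X_t, ...] = c + sum_i phi_i X_{t+1-i}.
Substitute known values:
  E[X_{t+1} | ...] = -2 + (-0.215) * (7) + (-0.293) * (1) + (-0.342) * (0)
                   = -3.7980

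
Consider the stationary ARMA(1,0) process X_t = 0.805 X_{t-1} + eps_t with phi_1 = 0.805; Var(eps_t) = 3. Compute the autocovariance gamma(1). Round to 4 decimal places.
\gamma(1) = 6.8613

Multiply the model equation by X_{t-k} and take expectations. With theta_0 = psi_0 = 1 and psi_j the MA(infinity) weights, this gives
  gamma(k) - sum_i phi_i gamma(k-i) = c_k,
  c_k = sigma^2 * sum_{j=k..q} theta_j psi_{j-k}   (c_k = 0 for k > q),
using gamma(-m) = gamma(m).
Pure AR (q = 0): c_0 = sigma^2 = 3, c_k = 0 for k >= 1.
Equations for k = 0 and k = 1 (AR order 1):
  gamma(0) = phi_1 gamma(1) + c_0
  gamma(1) = phi_1 gamma(0) + c_1
Substituting the second into the first: gamma(0) (1 - phi_1^2) = c_0 + phi_1 c_1, so
  gamma(0) = c_0 / (1 - phi_1^2) = 3 / (1 - (0.805)^2) = 3 / 0.351975 = 8.523333.
  gamma(1) = phi_1 gamma(0) = (0.805)(8.523333) = 6.861283.
Therefore gamma(1) = 6.8613 (to 4 decimal places).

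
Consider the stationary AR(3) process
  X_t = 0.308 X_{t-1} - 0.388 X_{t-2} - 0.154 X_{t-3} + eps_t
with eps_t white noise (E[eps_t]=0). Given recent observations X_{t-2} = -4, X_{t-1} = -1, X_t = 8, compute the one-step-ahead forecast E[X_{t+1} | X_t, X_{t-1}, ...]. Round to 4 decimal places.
E[X_{t+1} \mid \mathcal F_t] = 3.4680

For an AR(p) model X_t = c + sum_i phi_i X_{t-i} + eps_t, the
one-step-ahead conditional mean is
  E[X_{t+1} | X_t, ...] = c + sum_i phi_i X_{t+1-i}.
Substitute known values:
  E[X_{t+1} | ...] = (0.308) * (8) + (-0.388) * (-1) + (-0.154) * (-4)
                   = 3.4680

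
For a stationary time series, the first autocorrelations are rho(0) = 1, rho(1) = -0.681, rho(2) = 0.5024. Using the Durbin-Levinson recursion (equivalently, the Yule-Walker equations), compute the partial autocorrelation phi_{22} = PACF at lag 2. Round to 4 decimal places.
\phi_{22} = 0.0721

The PACF at lag k is phi_{kk}, the last component of the solution
to the Yule-Walker system G_k phi = r_k where
  (G_k)_{ij} = rho(|i - j|), (r_k)_i = rho(i), i,j = 1..k.
Equivalently, Durbin-Levinson gives phi_{kk} iteratively:
  phi_{11} = rho(1)
  phi_{kk} = [rho(k) - sum_{j=1..k-1} phi_{k-1,j} rho(k-j)]
            / [1 - sum_{j=1..k-1} phi_{k-1,j} rho(j)],
  phi_{k,j} = phi_{k-1,j} - phi_{kk} phi_{k-1,k-j},  j = 1..k-1.
Step k = 1:
  phi_11 = rho(1) = -0.681.
Step k = 2:
  phi_22 = [rho(2) - phi_11 rho(1)] / [1 - phi_11 rho(1)] = [0.5024 - (-0.681)(-0.681)] / [1 - (-0.681)(-0.681)]
         = 0.038639 / 0.536239 = 0.0721.
Therefore phi_{22} = 0.0721.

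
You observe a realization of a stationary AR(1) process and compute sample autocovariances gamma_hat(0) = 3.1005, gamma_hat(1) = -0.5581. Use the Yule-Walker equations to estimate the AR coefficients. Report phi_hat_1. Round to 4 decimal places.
\hat\phi_{1} = -0.1800

The Yule-Walker equations for an AR(p) process read, in matrix form,
  Gamma_p phi = r_p,   with   (Gamma_p)_{ij} = gamma(|i - j|),
                       (r_p)_i = gamma(i),   i,j = 1..p.
Substitute the sample gammas (Toeplitz matrix and right-hand side of size 1):
  Gamma_p = [[3.1005]]
  r_p     = [-0.5581]
With p = 1 this is the single equation gamma(0) phi_1 = gamma(1):
  phi_hat_1 = gamma(1) / gamma(0) = -0.5581 / 3.1005 = -0.1800.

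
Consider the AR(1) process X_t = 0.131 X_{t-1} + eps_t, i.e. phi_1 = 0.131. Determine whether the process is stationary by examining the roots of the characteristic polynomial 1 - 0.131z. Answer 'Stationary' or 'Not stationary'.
\text{Stationary}

The AR(p) characteristic polynomial is P(z) = 1 - 0.131z.
Stationarity requires all roots to lie outside the unit circle, i.e. |z| > 1 for every root.
This is linear in z: 1 + (-0.131) z = 0  =>  z = -1/(-0.131) = 7.633588,  |z| = 7.633588.
Moduli of all roots: 7.6336.
All moduli strictly greater than 1? Yes.
Verdict: Stationary.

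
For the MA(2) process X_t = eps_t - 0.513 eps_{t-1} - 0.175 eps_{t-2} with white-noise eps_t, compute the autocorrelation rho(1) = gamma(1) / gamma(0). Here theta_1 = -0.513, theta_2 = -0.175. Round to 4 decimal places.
\rho(1) = -0.3271

For an MA(q) process with theta_0 = 1, the autocovariance is
  gamma(k) = sigma^2 * sum_{i=0..q-k} theta_i * theta_{i+k},
and rho(k) = gamma(k) / gamma(0). Sigma^2 cancels.
  numerator   = (1)*(-0.513) + (-0.513)*(-0.175) = -0.423225.
  denominator = (1)^2 + (-0.513)^2 + (-0.175)^2 = 1.293794.
  rho(1) = -0.423225 / 1.293794 = -0.3271.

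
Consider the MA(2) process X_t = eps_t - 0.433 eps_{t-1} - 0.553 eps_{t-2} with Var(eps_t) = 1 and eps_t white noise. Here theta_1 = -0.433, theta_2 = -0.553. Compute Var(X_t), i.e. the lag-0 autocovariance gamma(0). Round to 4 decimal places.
\gamma(0) = 1.4933

For an MA(q) process X_t = eps_t + sum_i theta_i eps_{t-i} with
Var(eps_t) = sigma^2, the variance is
  gamma(0) = sigma^2 * (1 + sum_i theta_i^2).
  sum_i theta_i^2 = (-0.433)^2 + (-0.553)^2 = 0.187489 + 0.305809 = 0.493298.
  gamma(0) = 1 * (1 + 0.493298) = 1 * 1.493298 = 1.493298, which rounds to 1.4933.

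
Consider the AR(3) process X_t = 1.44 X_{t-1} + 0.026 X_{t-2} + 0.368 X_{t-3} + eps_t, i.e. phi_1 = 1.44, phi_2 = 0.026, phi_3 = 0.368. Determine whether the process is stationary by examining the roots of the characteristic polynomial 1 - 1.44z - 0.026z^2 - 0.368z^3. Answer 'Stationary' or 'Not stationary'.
\text{Not stationary}

The AR(p) characteristic polynomial is P(z) = 1 - 1.44z - 0.026z^2 - 0.368z^3.
Stationarity requires all roots to lie outside the unit circle, i.e. |z| > 1 for every root.
Degree 3: look for a simple real root z0 first, then factor out (1 - z/z0) and solve the remaining quadratic.
Testing z0 = 0.625: P(0.625) = 1 + (-1.44)(0.625) + (-0.026)(0.625)^2 + (-0.368)(0.625)^3
  = 1 + (-0.9) + (-0.010156) + (-0.089844) = 0.  So z_0 = 0.625 is a root, |z_0| = 0.625.
Divide out the factor (1 - 1.6 z) = (1 - z/z0) (since 1/z0 = 1.6):
  P(z) = (1 - 1.6 z)(1 + (0.16) z + (0.23) z^2)
  [check: z-coef 0.16 - (1.6) = -1.44; z^2-coef 0.23 - (1.6)(0.16) = -0.026; z^3-coef -(1.6)(0.23) = -0.368.]
Remaining roots from the quadratic factor 1 + (0.16) z + (0.23) z^2:
  Set 1 + (0.16) z + (0.23) z^2 = 0, i.e. a z^2 + b z + c = 0 with a = 0.23, b = 0.16, c = 1.
  Discriminant D = b^2 - 4ac = (0.16)^2 - 4*(0.23)*1 = 0.0256 - (0.92) = -0.8944.
  D < 0, so the roots are the complex-conjugate pair z = (-b +/- i sqrt(-D)) / (2a) = -0.3478 +/- 2.0559i.
  For a conjugate pair |z|^2 = z * conj(z) = (product of roots) = c/a = 1/(0.23) = 4.347826, so |z| = sqrt(4.347826) = 2.0851 for both roots.
Moduli of all roots: 0.6250, 2.0851, 2.0851.
All moduli strictly greater than 1? No.
Verdict: Not stationary.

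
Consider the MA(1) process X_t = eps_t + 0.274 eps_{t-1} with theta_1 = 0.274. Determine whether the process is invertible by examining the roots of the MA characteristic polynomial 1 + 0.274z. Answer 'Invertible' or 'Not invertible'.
\text{Invertible}

The MA(q) characteristic polynomial is P(z) = 1 + 0.274z.
Invertibility requires all roots to lie outside the unit circle, i.e. |z| > 1 for every root.
This is linear in z: 1 + (0.274) z = 0  =>  z = -1/(0.274) = -3.649635,  |z| = 3.649635.
Moduli of all roots: 3.6496.
All moduli strictly greater than 1? Yes.
Verdict: Invertible.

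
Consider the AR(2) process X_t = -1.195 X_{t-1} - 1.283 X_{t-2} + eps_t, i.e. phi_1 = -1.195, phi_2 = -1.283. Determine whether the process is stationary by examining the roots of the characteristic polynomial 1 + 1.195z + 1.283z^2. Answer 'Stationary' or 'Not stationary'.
\text{Not stationary}

The AR(p) characteristic polynomial is P(z) = 1 + 1.195z + 1.283z^2.
Stationarity requires all roots to lie outside the unit circle, i.e. |z| > 1 for every root.
Set 1 + (1.195) z + (1.283) z^2 = 0, i.e. a z^2 + b z + c = 0 with a = 1.283, b = 1.195, c = 1.
Discriminant D = b^2 - 4ac = (1.195)^2 - 4*(1.283)*1 = 1.428025 - (5.132) = -3.703975.
D < 0, so the roots are the complex-conjugate pair z = (-b +/- i sqrt(-D)) / (2a) = -0.4657 +/- 0.75i.
For a conjugate pair |z|^2 = z * conj(z) = (product of roots) = c/a = 1/(1.283) = 0.779423, so |z| = sqrt(0.779423) = 0.8828 for both roots.
Moduli of all roots: 0.8828, 0.8828.
All moduli strictly greater than 1? No.
Verdict: Not stationary.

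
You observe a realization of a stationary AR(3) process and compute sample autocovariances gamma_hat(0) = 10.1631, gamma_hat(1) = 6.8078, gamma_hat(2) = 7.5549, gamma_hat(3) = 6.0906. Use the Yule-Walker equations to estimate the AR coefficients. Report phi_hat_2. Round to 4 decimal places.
\hat\phi_{2} = 0.5270

The Yule-Walker equations for an AR(p) process read, in matrix form,
  Gamma_p phi = r_p,   with   (Gamma_p)_{ij} = gamma(|i - j|),
                       (r_p)_i = gamma(i),   i,j = 1..p.
Substitute the sample gammas (Toeplitz matrix and right-hand side of size 3):
  Gamma_p = [[10.1631, 6.8078, 7.5549], [6.8078, 10.1631, 6.8078], [7.5549, 6.8078, 10.1631]]
  r_p     = [6.8078, 7.5549, 6.0906]
Written out (R1..R3):
  (R1) 10.1631 phi_1 + 6.8078 phi_2 + 7.5549 phi_3 = 6.8078
  (R2) 6.8078 phi_1 + 10.1631 phi_2 + 6.8078 phi_3 = 7.5549
  (R3) 7.5549 phi_1 + 6.8078 phi_2 + 10.1631 phi_3 = 6.0906
Gaussian elimination:
  R2 <- R2 - (6.8078/10.1631) R1 = R2 - (0.669855) R1:  5.602863 phi_2 + 1.747115 phi_3 = 2.994663
  R3 <- R3 - (7.5549/10.1631) R1 = R3 - (0.743366) R1:  1.747115 phi_2 + 4.547046 phi_3 = 1.029915
  R3 <- R3 - (1.747115/5.602863) R2 = R3 - (0.311825) R2:  4.002252 phi_3 = 0.096103
Back-substitution:
  phi_hat_3 = 0.096103 / 4.002252 = 0.024012
  phi_hat_2 = (2.994663 - (1.747115)(0.024012)) / 5.602863 = 0.527
  phi_hat_1 = (6.8078 - (6.8078)(0.527) - (7.5549)(0.024012)) / 10.1631 = 0.298991
So phi_hat = [0.2990, 0.5270, 0.0240].
Therefore phi_hat_2 = 0.5270.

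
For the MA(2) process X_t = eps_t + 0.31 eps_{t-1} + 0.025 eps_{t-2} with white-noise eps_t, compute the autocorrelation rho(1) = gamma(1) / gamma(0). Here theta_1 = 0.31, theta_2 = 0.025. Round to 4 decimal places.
\rho(1) = 0.2897

For an MA(q) process with theta_0 = 1, the autocovariance is
  gamma(k) = sigma^2 * sum_{i=0..q-k} theta_i * theta_{i+k},
and rho(k) = gamma(k) / gamma(0). Sigma^2 cancels.
  numerator   = (1)*(0.31) + (0.31)*(0.025) = 0.31775.
  denominator = (1)^2 + (0.31)^2 + (0.025)^2 = 1.096725.
  rho(1) = 0.31775 / 1.096725 = 0.2897.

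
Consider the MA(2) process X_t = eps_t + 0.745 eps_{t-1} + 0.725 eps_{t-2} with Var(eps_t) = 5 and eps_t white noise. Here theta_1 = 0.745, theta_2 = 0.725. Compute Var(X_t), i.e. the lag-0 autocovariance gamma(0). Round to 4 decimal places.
\gamma(0) = 10.4033

For an MA(q) process X_t = eps_t + sum_i theta_i eps_{t-i} with
Var(eps_t) = sigma^2, the variance is
  gamma(0) = sigma^2 * (1 + sum_i theta_i^2).
  sum_i theta_i^2 = (0.745)^2 + (0.725)^2 = 0.555025 + 0.525625 = 1.08065.
  gamma(0) = 5 * (1 + 1.08065) = 5 * 2.08065 = 10.40325, which rounds to 10.4033.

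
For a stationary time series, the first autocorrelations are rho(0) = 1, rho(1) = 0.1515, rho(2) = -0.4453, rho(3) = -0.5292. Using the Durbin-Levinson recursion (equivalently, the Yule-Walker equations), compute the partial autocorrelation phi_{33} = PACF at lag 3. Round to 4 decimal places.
\phi_{33} = -0.4741

The PACF at lag k is phi_{kk}, the last component of the solution
to the Yule-Walker system G_k phi = r_k where
  (G_k)_{ij} = rho(|i - j|), (r_k)_i = rho(i), i,j = 1..k.
Equivalently, Durbin-Levinson gives phi_{kk} iteratively:
  phi_{11} = rho(1)
  phi_{kk} = [rho(k) - sum_{j=1..k-1} phi_{k-1,j} rho(k-j)]
            / [1 - sum_{j=1..k-1} phi_{k-1,j} rho(j)],
  phi_{k,j} = phi_{k-1,j} - phi_{kk} phi_{k-1,k-j},  j = 1..k-1.
Step k = 1:
  phi_11 = rho(1) = 0.1515.
Step k = 2:
  phi_22 = [rho(2) - phi_11 rho(1)] / [1 - phi_11 rho(1)] = [-0.4453 - (0.1515)(0.1515)] / [1 - (0.1515)(0.1515)]
         = -0.46825225 / 0.97704775 = -0.479252.
  Update: phi_21 = phi_11 - phi_22 phi_11 = 0.1515 - (-0.479252)(0.1515) = 0.224107.
Step k = 3:
  phi_33 = [rho(3) - phi_21 rho(2) - phi_22 rho(1)] / [1 - phi_21 rho(1) - phi_22 rho(2)]
    numerator   = -0.5292 - (0.224107)(-0.4453) - (-0.479252)(0.1515) = -0.35679858
    denominator = 1 - (0.224107)(0.1515) - (-0.479252)(-0.4453) = 0.75263685
  phi_33 = -0.35679858 / 0.75263685 = -0.4741.
Therefore phi_{33} = -0.4741.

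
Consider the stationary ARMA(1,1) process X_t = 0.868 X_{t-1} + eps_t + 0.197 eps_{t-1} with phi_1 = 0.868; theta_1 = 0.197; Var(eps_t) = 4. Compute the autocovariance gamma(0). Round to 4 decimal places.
\gamma(0) = 22.3996

Multiply the model equation by X_{t-k} and take expectations. With theta_0 = psi_0 = 1 and psi_j the MA(infinity) weights, this gives
  gamma(k) - sum_i phi_i gamma(k-i) = c_k,
  c_k = sigma^2 * sum_{j=k..q} theta_j psi_{j-k}   (c_k = 0 for k > q),
using gamma(-m) = gamma(m).
psi-weights needed (psi_j = theta_j + sum_i phi_i psi_{j-i}):
  psi_1 = theta_1 + phi_1 = 0.197 + (0.868) = 1.065
Right-hand sides:
  c_0 = sigma^2 (1 + theta_1 psi_1) = 4 * (1 + (0.197)(1.065)) = 4 * 1.209805 = 4.83922
  c_1 = sigma^2 theta_1 = 4 * (0.197) = 0.788
  c_2 = 0
Equations for k = 0 and k = 1 (AR order 1):
  gamma(0) = phi_1 gamma(1) + c_0
  gamma(1) = phi_1 gamma(0) + c_1
Substituting the second into the first: gamma(0) (1 - phi_1^2) = c_0 + phi_1 c_1, so
  gamma(0) = (c_0 + phi_1 c_1) / (1 - phi_1^2) = (4.83922 + (0.868)(0.788)) / (1 - (0.868)^2) = 5.523204 / 0.246576 = 22.399601.
Therefore gamma(0) = 22.3996 (to 4 decimal places).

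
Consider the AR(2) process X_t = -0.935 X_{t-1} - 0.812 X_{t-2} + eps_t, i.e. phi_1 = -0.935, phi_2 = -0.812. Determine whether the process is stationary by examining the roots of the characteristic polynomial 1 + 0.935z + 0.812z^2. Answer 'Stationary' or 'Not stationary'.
\text{Stationary}

The AR(p) characteristic polynomial is P(z) = 1 + 0.935z + 0.812z^2.
Stationarity requires all roots to lie outside the unit circle, i.e. |z| > 1 for every root.
Set 1 + (0.935) z + (0.812) z^2 = 0, i.e. a z^2 + b z + c = 0 with a = 0.812, b = 0.935, c = 1.
Discriminant D = b^2 - 4ac = (0.935)^2 - 4*(0.812)*1 = 0.874225 - (3.248) = -2.373775.
D < 0, so the roots are the complex-conjugate pair z = (-b +/- i sqrt(-D)) / (2a) = -0.5757 +/- 0.9487i.
For a conjugate pair |z|^2 = z * conj(z) = (product of roots) = c/a = 1/(0.812) = 1.231527, so |z| = sqrt(1.231527) = 1.1097 for both roots.
Moduli of all roots: 1.1097, 1.1097.
All moduli strictly greater than 1? Yes.
Verdict: Stationary.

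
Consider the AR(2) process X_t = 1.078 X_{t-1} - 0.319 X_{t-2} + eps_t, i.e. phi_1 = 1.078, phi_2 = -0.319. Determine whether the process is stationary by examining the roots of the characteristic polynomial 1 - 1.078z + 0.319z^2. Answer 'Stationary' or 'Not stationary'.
\text{Stationary}

The AR(p) characteristic polynomial is P(z) = 1 - 1.078z + 0.319z^2.
Stationarity requires all roots to lie outside the unit circle, i.e. |z| > 1 for every root.
Set 1 + (-1.078) z + (0.319) z^2 = 0, i.e. a z^2 + b z + c = 0 with a = 0.319, b = -1.078, c = 1.
Discriminant D = b^2 - 4ac = (-1.078)^2 - 4*(0.319)*1 = 1.162084 - (1.276) = -0.113916.
D < 0, so the roots are the complex-conjugate pair z = (-b +/- i sqrt(-D)) / (2a) = 1.6897 +/- 0.529i.
For a conjugate pair |z|^2 = z * conj(z) = (product of roots) = c/a = 1/(0.319) = 3.134796, so |z| = sqrt(3.134796) = 1.7705 for both roots.
Moduli of all roots: 1.7705, 1.7705.
All moduli strictly greater than 1? Yes.
Verdict: Stationary.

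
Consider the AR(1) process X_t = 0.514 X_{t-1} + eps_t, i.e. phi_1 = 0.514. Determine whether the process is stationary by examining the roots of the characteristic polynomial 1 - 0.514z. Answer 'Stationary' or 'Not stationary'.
\text{Stationary}

The AR(p) characteristic polynomial is P(z) = 1 - 0.514z.
Stationarity requires all roots to lie outside the unit circle, i.e. |z| > 1 for every root.
This is linear in z: 1 + (-0.514) z = 0  =>  z = -1/(-0.514) = 1.945525,  |z| = 1.945525.
Moduli of all roots: 1.9455.
All moduli strictly greater than 1? Yes.
Verdict: Stationary.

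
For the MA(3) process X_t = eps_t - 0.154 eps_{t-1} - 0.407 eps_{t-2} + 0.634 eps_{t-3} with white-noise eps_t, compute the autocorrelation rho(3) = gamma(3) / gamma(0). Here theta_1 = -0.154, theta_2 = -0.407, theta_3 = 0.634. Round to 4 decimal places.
\rho(3) = 0.3984

For an MA(q) process with theta_0 = 1, the autocovariance is
  gamma(k) = sigma^2 * sum_{i=0..q-k} theta_i * theta_{i+k},
and rho(k) = gamma(k) / gamma(0). Sigma^2 cancels.
  numerator   = (1)*(0.634) = 0.634.
  denominator = (1)^2 + (-0.154)^2 + (-0.407)^2 + (0.634)^2 = 1.591321.
  rho(3) = 0.634 / 1.591321 = 0.3984.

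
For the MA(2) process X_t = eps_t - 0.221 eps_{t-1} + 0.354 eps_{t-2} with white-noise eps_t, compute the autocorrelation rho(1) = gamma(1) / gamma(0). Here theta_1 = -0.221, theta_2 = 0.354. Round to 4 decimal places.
\rho(1) = -0.2549

For an MA(q) process with theta_0 = 1, the autocovariance is
  gamma(k) = sigma^2 * sum_{i=0..q-k} theta_i * theta_{i+k},
and rho(k) = gamma(k) / gamma(0). Sigma^2 cancels.
  numerator   = (1)*(-0.221) + (-0.221)*(0.354) = -0.299234.
  denominator = (1)^2 + (-0.221)^2 + (0.354)^2 = 1.174157.
  rho(1) = -0.299234 / 1.174157 = -0.2549.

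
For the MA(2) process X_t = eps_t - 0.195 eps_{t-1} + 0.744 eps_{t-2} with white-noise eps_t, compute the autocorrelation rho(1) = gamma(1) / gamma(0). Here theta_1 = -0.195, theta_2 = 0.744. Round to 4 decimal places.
\rho(1) = -0.2137

For an MA(q) process with theta_0 = 1, the autocovariance is
  gamma(k) = sigma^2 * sum_{i=0..q-k} theta_i * theta_{i+k},
and rho(k) = gamma(k) / gamma(0). Sigma^2 cancels.
  numerator   = (1)*(-0.195) + (-0.195)*(0.744) = -0.34008.
  denominator = (1)^2 + (-0.195)^2 + (0.744)^2 = 1.591561.
  rho(1) = -0.34008 / 1.591561 = -0.2137.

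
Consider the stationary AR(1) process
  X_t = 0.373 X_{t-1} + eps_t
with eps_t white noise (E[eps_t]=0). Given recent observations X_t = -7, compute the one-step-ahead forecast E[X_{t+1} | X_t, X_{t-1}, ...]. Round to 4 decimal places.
E[X_{t+1} \mid \mathcal F_t] = -2.6110

For an AR(p) model X_t = c + sum_i phi_i X_{t-i} + eps_t, the
one-step-ahead conditional mean is
  E[X_{t+1} | X_t, ...] = c + sum_i phi_i X_{t+1-i}.
Substitute known values:
  E[X_{t+1} | ...] = (0.373) * (-7)
                   = -2.6110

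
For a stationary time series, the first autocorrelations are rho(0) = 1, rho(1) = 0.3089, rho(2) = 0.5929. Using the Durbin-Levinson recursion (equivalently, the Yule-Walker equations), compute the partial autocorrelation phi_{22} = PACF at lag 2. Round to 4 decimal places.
\phi_{22} = 0.5500

The PACF at lag k is phi_{kk}, the last component of the solution
to the Yule-Walker system G_k phi = r_k where
  (G_k)_{ij} = rho(|i - j|), (r_k)_i = rho(i), i,j = 1..k.
Equivalently, Durbin-Levinson gives phi_{kk} iteratively:
  phi_{11} = rho(1)
  phi_{kk} = [rho(k) - sum_{j=1..k-1} phi_{k-1,j} rho(k-j)]
            / [1 - sum_{j=1..k-1} phi_{k-1,j} rho(j)],
  phi_{k,j} = phi_{k-1,j} - phi_{kk} phi_{k-1,k-j},  j = 1..k-1.
Step k = 1:
  phi_11 = rho(1) = 0.3089.
Step k = 2:
  phi_22 = [rho(2) - phi_11 rho(1)] / [1 - phi_11 rho(1)] = [0.5929 - (0.3089)(0.3089)] / [1 - (0.3089)(0.3089)]
         = 0.49748079 / 0.90458079 = 0.55.
Therefore phi_{22} = 0.5500.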